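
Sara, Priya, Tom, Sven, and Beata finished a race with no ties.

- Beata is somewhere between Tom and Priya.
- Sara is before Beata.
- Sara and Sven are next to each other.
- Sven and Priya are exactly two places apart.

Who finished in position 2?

Sara

With clues 1–2, Beata is ruled out for place 2.
With clues 1–3, Priya and Tom are ruled out for place 2.
With clues 1–4, Sven is ruled out for place 2.
So place 2 is Sara.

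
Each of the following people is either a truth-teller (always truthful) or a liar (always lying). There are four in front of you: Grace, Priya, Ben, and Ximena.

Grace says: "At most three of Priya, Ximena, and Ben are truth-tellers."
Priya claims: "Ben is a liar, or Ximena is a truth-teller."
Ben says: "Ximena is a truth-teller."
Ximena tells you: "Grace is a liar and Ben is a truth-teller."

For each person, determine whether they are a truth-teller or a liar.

Regardless of anyone's role, Grace's statement is true, so Grace is a truth-teller.
With that fixed, Ximena's statement is false, so Ximena is a liar.
With that fixed, Ben's statement is false, so Ben is a liar.
With that fixed, Priya's statement is true, so Priya is a truth-teller.

Grace: truth-teller, Priya: truth-teller, Ben: liar, Ximena: liar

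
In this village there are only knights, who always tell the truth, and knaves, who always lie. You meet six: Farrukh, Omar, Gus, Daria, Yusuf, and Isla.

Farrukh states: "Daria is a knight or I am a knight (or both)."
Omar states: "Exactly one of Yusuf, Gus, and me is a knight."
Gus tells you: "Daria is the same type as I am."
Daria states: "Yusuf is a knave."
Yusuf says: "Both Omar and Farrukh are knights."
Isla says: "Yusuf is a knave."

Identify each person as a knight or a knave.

Consider Farrukh. Suppose Farrukh is a knave.
Then no assignment of the remaining roles makes every statement match its speaker's type — contradiction.
So Farrukh is a knight.
Consider Omar. Suppose Omar is a knight.
Then no assignment of the remaining roles makes every statement match its speaker's type — contradiction.
So Omar is a knave.
With that fixed, Yusuf's statement is false, so Yusuf is a knave.
With that fixed, Isla's statement is true, so Isla is a knight.
With that fixed, Daria's statement is true, so Daria is a knight.
Consider Gus. Suppose Gus is a knight.
Then Omar's statement comes out true, contradicting Omar being a knave.
So Gus is a knave.

Farrukh: knight, Omar: knave, Gus: knave, Daria: knight, Yusuf: knave, Isla: knight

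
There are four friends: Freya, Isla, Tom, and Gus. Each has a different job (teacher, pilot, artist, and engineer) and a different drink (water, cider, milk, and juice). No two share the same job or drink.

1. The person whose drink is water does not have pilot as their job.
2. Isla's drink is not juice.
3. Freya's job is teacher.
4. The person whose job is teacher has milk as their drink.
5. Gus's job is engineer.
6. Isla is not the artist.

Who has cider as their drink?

With clues 1–4, Freya is impossible for the one with drink cider.
With clues 1–6, Gus and Tom are impossible for the one with drink cider.
That leaves Isla.

Isla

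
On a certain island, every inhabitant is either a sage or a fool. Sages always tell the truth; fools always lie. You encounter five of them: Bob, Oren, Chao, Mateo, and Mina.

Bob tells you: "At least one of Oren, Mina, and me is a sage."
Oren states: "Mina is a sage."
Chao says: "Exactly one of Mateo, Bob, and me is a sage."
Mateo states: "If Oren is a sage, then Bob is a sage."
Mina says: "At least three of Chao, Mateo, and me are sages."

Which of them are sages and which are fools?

Consider Bob. Suppose Bob is a fool.
Then no assignment of the remaining roles makes every statement match its speaker's type — contradiction.
So Bob is a sage.
With that fixed, Mateo's statement is true, so Mateo is a sage.
With that fixed, Chao's statement is false, so Chao is a fool.
With that fixed, Mina's statement is false, so Mina is a fool.
With that fixed, Oren's statement is false, so Oren is a fool.

Bob: sage, Oren: fool, Chao: fool, Mateo: sage, Mina: fool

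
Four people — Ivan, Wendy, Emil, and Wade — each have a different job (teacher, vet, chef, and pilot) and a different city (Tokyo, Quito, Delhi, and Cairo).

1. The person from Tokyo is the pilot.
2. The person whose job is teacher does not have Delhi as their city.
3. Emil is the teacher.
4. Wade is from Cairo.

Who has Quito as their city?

With clues 1–4, Ivan, Wade, and Wendy are impossible for the one with city Quito.
That leaves Emil.

Emil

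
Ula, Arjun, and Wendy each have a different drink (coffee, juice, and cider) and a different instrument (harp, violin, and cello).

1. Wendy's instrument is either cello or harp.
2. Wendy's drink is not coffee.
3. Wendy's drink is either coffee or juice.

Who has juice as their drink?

Wendy

With clues 1–3, Arjun and Ula are impossible for the one with drink juice.
That leaves Wendy.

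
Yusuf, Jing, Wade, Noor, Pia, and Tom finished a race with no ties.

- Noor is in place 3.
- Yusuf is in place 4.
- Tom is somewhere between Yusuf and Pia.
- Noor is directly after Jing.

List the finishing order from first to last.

From clue 1: Noor → place 3.
From clues 1–2: Yusuf → place 4.
From clues 1–3: Pia is in {1,6}.
From clues 1–4: Wade → place 1, Jing → place 2, Tom → place 5, Pia → place 6.

Wade, Jing, Noor, Yusuf, Tom, Pia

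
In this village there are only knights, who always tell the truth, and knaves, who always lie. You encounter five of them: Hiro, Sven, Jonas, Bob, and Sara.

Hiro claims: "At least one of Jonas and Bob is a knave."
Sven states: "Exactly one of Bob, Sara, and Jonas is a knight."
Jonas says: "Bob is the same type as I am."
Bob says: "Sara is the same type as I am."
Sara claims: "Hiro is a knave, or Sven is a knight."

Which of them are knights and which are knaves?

Hiro: knave, Sven: knave, Jonas: knight, Bob: knight, Sara: knight

Consider Hiro. Suppose Hiro is a knight.
Then no assignment of the remaining roles makes every statement match its speaker's type — contradiction.
So Hiro is a knave.
With that fixed, Sara's statement is true, so Sara is a knight.
Consider Sven. Suppose Sven is a knight.
Then no assignment of the remaining roles makes every statement match its speaker's type — contradiction.
So Sven is a knave.
Consider Jonas. Suppose Jonas is a knave.
Then Hiro's statement comes out true, contradicting Hiro being a knave.
So Jonas is a knight.
Consider Bob. Suppose Bob is a knave.
Then Hiro's statement comes out true, contradicting Hiro being a knave.
So Bob is a knight.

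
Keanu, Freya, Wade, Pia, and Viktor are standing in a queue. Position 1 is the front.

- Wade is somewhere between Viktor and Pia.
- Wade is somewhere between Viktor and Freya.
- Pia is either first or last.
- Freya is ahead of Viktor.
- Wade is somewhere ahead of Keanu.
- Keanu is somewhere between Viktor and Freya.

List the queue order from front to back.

Pia, Freya, Wade, Keanu, Viktor

From clue 1: Wade is in {2,3,4}.
From clues 1–3: Pia is in {1,5}.
From clues 1–4: Pia → position 1.
From clues 1–5: Freya → position 2, Wade → position 3.
From clues 1–6: Keanu → position 4, Viktor → position 5.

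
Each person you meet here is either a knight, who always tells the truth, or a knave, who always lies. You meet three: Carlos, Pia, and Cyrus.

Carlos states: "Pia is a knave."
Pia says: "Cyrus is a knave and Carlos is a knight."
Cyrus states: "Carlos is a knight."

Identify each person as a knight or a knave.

Consider Carlos. Suppose Carlos is a knave.
Then no assignment of the remaining roles makes every statement match its speaker's type — contradiction.
So Carlos is a knight.
With that fixed, Cyrus's statement is true, so Cyrus is a knight.
With that fixed, Pia's statement is false, so Pia is a knave.

Carlos: knight, Pia: knave, Cyrus: knight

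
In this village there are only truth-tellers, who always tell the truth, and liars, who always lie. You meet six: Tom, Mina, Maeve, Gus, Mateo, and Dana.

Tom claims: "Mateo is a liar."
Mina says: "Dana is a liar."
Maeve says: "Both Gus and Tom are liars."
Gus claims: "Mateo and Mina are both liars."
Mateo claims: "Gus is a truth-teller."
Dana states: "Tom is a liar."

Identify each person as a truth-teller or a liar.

Tom: truth-teller, Mina: truth-teller, Maeve: liar, Gus: liar, Mateo: liar, Dana: liar

Consider Tom. Suppose Tom is a liar.
Then no assignment of the remaining roles makes every statement match its speaker's type — contradiction.
So Tom is a truth-teller.
With that fixed, Maeve's statement is false, so Maeve is a liar.
With that fixed, Dana's statement is false, so Dana is a liar.
With that fixed, Mina's statement is true, so Mina is a truth-teller.
With that fixed, Gus's statement is false, so Gus is a liar.
With that fixed, Mateo's statement is false, so Mateo is a liar.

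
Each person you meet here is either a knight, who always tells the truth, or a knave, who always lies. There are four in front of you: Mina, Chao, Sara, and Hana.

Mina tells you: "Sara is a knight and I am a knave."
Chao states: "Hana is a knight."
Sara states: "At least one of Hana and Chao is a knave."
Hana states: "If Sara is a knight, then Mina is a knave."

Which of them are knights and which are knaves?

Mina: knave, Chao: knight, Sara: knave, Hana: knight

Consider Mina. Suppose Mina is a knight.
Then Mina's own statement would have to be true, but it can't be — contradiction.
So Mina is a knave.
With that fixed, Hana's statement is true, so Hana is a knight.
With that fixed, Chao's statement is true, so Chao is a knight.
With that fixed, Sara's statement is false, so Sara is a knave.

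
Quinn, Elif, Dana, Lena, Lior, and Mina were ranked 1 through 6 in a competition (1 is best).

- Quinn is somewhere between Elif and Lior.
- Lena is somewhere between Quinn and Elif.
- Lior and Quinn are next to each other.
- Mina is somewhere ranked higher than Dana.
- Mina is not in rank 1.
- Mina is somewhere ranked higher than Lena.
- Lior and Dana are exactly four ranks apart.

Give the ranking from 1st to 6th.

From clue 1: Quinn is in {2,3,4,5}.
From clues 1–6: Mina is in {2,3}.
From clues 1–7: Lior → rank 1, Quinn → rank 2, Mina → rank 3, Lena → rank 4, Dana → rank 5, Elif → rank 6.

Lior, Quinn, Mina, Lena, Dana, Elif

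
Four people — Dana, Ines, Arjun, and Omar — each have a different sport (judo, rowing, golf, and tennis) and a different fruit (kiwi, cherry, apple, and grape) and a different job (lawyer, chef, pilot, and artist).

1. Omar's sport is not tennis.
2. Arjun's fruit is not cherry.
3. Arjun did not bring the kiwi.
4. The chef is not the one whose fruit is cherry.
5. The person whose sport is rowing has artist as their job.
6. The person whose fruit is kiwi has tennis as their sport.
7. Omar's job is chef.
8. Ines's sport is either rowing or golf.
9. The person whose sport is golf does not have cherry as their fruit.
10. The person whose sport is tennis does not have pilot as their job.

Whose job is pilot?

Arjun

With clues 1–7, Omar is impossible for the one with job pilot.
With clues 1–9, Ines is impossible for the one with job pilot.
With clues 1–10, Dana is impossible for the one with job pilot.
That leaves Arjun.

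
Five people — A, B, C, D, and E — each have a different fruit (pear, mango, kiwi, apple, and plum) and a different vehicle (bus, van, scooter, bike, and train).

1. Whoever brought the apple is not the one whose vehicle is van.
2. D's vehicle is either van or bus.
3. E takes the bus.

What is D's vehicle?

van

With clues 1–2, bike, scooter, and train are impossible for D's vehicle.
With clues 1–3, bus is impossible for D's vehicle.
That leaves van.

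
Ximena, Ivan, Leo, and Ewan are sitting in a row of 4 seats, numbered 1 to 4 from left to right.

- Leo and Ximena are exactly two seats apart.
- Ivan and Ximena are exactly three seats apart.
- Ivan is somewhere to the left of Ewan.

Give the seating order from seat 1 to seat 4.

Ivan, Leo, Ewan, Ximena

From clues 1–2: Ximena is in {1,4}.
From clues 1–3: Ivan → seat 1, Leo → seat 2, Ewan → seat 3, Ximena → seat 4.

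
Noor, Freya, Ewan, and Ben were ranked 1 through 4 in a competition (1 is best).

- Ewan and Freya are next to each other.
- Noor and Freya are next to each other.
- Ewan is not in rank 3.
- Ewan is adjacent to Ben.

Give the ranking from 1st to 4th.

From clues 1–2: Freya is in {2,3}.
From clues 1–4: Ben → rank 1, Ewan → rank 2, Freya → rank 3, Noor → rank 4.

Ben, Ewan, Freya, Noor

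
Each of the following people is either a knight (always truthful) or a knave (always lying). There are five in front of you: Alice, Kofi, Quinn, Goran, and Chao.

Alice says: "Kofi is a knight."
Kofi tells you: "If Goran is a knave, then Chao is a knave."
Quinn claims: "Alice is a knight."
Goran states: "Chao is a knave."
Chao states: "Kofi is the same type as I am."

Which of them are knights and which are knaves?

Alice: knight, Kofi: knight, Quinn: knight, Goran: knight, Chao: knave

Consider Alice. Suppose Alice is a knave.
Then no assignment of the remaining roles makes every statement match its speaker's type — contradiction.
So Alice is a knight.
With that fixed, Quinn's statement is true, so Quinn is a knight.
Consider Kofi. Suppose Kofi is a knave.
Then Alice's statement comes out false, contradicting Alice being a knight.
So Kofi is a knight.
Consider Goran. Suppose Goran is a knave.
Then no assignment of the remaining roles makes every statement match its speaker's type — contradiction.
So Goran is a knight.
Consider Chao. Suppose Chao is a knight.
Then Goran's statement comes out false, contradicting Goran being a knight.
So Chao is a knave.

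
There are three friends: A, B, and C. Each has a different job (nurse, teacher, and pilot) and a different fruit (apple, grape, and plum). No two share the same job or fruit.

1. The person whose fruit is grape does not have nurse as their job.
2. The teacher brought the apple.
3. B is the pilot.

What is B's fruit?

With clues 1–3, apple and plum are impossible for B's fruit.
That leaves grape.

grape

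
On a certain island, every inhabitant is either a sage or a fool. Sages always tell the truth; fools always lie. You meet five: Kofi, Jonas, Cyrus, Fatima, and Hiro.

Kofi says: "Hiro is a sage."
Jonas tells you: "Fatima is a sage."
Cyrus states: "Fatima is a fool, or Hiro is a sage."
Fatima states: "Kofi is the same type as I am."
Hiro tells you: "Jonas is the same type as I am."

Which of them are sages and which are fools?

Kofi: sage, Jonas: sage, Cyrus: sage, Fatima: sage, Hiro: sage

Consider Kofi. Suppose Kofi is a fool.
Then whichever role Fatima has, Fatima's statement has the wrong truth value — contradiction.
So Kofi is a sage.
Consider Jonas. Suppose Jonas is a fool.
Then whichever role Hiro has, Hiro's statement has the wrong truth value — contradiction.
So Jonas is a sage.
Consider Cyrus. Suppose Cyrus is a fool.
Then no assignment of the remaining roles makes every statement match its speaker's type — contradiction.
So Cyrus is a sage.
Consider Fatima. Suppose Fatima is a fool.
Then Jonas's statement comes out false, contradicting Jonas being a sage.
So Fatima is a sage.
Consider Hiro. Suppose Hiro is a fool.
Then Kofi's statement comes out false, contradicting Kofi being a sage.
So Hiro is a sage.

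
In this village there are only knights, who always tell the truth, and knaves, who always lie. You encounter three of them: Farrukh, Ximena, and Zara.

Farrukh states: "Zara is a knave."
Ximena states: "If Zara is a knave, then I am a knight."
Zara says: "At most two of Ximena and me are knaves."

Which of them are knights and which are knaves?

Farrukh: knave, Ximena: knight, Zara: knight

Regardless of anyone's role, Zara's statement is true, so Zara is a knight.
With that fixed, Farrukh's statement is false, so Farrukh is a knave.
With that fixed, Ximena's statement is true, so Ximena is a knight.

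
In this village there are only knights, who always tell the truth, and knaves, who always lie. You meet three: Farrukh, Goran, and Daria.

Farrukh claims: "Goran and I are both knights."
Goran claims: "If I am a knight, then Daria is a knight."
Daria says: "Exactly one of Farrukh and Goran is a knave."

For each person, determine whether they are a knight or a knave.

Consider Farrukh. Suppose Farrukh is a knight.
Then no assignment of the remaining roles makes every statement match its speaker's type — contradiction.
So Farrukh is a knave.
Consider Goran. Suppose Goran is a knave.
Then Goran's own statement would have to be false, but it can't be — contradiction.
So Goran is a knight.
With that fixed, Daria's statement is true, so Daria is a knight.

Farrukh: knave, Goran: knight, Daria: knight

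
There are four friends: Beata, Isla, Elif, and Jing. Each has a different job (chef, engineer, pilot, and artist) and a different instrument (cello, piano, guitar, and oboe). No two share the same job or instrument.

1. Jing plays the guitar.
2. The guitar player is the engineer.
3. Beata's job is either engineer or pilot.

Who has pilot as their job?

With clues 1–2, Jing is impossible for the one with job pilot.
With clues 1–3, Elif and Isla are impossible for the one with job pilot.
That leaves Beata.

Beata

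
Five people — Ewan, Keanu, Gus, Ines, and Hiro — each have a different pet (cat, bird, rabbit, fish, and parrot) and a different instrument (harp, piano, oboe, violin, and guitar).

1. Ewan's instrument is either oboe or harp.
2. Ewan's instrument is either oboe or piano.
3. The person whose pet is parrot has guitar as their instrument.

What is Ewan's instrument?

oboe

Clue 1 rules out guitar, piano, and violin for Ewan's instrument.
With clues 1–2, harp is impossible for Ewan's instrument.
That leaves oboe.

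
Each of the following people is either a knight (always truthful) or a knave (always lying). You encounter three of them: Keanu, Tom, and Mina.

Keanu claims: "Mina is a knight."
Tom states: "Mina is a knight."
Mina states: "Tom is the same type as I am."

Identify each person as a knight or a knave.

Keanu: knight, Tom: knight, Mina: knight

Consider Keanu. Suppose Keanu is a knave.
Then no assignment of the remaining roles makes every statement match its speaker's type — contradiction.
So Keanu is a knight.
Consider Tom. Suppose Tom is a knave.
Then whichever role Mina has, Mina's statement has the wrong truth value — contradiction.
So Tom is a knight.
Consider Mina. Suppose Mina is a knave.
Then Keanu's statement comes out false, contradicting Keanu being a knight.
So Mina is a knight.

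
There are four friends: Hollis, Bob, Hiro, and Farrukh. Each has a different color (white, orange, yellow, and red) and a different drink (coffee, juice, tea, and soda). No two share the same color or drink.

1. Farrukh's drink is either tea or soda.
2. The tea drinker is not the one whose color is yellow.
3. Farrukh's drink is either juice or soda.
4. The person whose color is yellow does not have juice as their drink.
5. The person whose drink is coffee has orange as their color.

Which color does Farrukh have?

yellow

With clues 1–5, orange, red, and white are impossible for Farrukh's color.
That leaves yellow.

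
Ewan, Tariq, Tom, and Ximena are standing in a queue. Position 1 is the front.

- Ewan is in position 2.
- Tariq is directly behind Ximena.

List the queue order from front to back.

From clue 1: Ewan → position 2.
From clues 1–2: Tom → position 1, Ximena → position 3, Tariq → position 4.

Tom, Ewan, Ximena, Tariq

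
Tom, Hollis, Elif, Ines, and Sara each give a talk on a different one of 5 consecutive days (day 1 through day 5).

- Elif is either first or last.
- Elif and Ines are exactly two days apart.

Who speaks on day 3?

Ines

With clue 1, Elif is ruled out for day 3.
With clues 1–2, Hollis, Sara, and Tom are ruled out for day 3.
So day 3 is Ines.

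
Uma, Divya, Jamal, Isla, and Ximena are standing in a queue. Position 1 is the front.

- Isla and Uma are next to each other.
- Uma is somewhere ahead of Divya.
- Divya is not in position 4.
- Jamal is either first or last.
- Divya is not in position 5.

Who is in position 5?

Jamal

With clues 1–2, Isla and Uma are ruled out for position 5.
With clues 1–4, Ximena is ruled out for position 5.
With clues 1–5, Divya is ruled out for position 5.
So position 5 is Jamal.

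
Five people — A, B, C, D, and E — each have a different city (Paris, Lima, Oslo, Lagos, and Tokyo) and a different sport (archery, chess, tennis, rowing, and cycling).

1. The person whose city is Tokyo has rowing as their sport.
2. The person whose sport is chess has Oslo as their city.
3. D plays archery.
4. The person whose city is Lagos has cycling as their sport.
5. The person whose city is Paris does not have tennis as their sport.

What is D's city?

Paris

With clues 1–3, Oslo and Tokyo are impossible for D's city.
With clues 1–4, Lagos is impossible for D's city.
With clues 1–5, Lima is impossible for D's city.
That leaves Paris.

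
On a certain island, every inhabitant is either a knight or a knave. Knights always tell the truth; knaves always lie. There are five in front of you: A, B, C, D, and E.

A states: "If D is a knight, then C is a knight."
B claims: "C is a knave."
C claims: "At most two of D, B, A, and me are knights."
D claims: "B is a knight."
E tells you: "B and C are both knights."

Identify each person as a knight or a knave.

Consider A. Suppose A is a knave.
Then no assignment of the remaining roles makes every statement match its speaker's type — contradiction.
So A is a knight.
Consider B. Suppose B is a knight.
Then no assignment of the remaining roles makes every statement match its speaker's type — contradiction.
So B is a knave.
With that fixed, D's statement is false, so D is a knave.
With that fixed, E's statement is false, so E is a knave.
With that fixed, C's statement is true, so C is a knight.

A: knight, B: knave, C: knight, D: knave, E: knave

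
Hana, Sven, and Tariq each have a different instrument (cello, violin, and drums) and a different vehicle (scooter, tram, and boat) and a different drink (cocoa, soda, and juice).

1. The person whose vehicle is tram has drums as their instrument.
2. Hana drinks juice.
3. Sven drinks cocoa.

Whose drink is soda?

Tariq

With clues 1–2, Hana is impossible for the one with drink soda.
With clues 1–3, Sven is impossible for the one with drink soda.
That leaves Tariq.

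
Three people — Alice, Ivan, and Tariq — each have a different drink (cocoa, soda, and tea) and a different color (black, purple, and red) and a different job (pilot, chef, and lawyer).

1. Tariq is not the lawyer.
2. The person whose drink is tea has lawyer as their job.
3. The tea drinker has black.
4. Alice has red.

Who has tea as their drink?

Ivan

With clues 1–2, Tariq is impossible for the one with drink tea.
With clues 1–4, Alice is impossible for the one with drink tea.
That leaves Ivan.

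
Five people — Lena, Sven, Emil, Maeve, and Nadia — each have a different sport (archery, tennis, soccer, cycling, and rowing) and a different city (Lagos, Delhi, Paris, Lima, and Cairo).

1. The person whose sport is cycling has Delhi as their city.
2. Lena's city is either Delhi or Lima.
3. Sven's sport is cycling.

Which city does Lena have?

With clues 1–2, Cairo, Lagos, and Paris are impossible for Lena's city.
With clues 1–3, Delhi is impossible for Lena's city.
That leaves Lima.

Lima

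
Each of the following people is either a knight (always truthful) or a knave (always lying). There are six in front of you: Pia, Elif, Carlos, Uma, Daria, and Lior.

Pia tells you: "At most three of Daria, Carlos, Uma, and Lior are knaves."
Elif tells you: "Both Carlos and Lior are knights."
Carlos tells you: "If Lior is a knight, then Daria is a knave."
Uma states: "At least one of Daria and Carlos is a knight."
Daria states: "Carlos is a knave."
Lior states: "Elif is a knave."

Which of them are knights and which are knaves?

Pia: knight, Elif: knave, Carlos: knave, Uma: knight, Daria: knight, Lior: knight

Consider Pia. Suppose Pia is a knave.
Then no assignment of the remaining roles makes every statement match its speaker's type — contradiction.
So Pia is a knight.
Consider Elif. Suppose Elif is a knight.
Then no assignment of the remaining roles makes every statement match its speaker's type — contradiction.
So Elif is a knave.
With that fixed, Lior's statement is true, so Lior is a knight.
Consider Carlos. Suppose Carlos is a knight.
Then Elif's statement comes out true, contradicting Elif being a knave.
So Carlos is a knave.
With that fixed, Daria's statement is true, so Daria is a knight.
With that fixed, Uma's statement is true, so Uma is a knight.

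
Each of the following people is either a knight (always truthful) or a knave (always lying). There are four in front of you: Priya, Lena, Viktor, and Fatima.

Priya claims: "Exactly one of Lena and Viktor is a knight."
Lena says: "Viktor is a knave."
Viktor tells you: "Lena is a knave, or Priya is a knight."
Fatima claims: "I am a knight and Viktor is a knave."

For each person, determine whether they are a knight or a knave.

Priya: knight, Lena: knave, Viktor: knight, Fatima: knave

Consider Priya. Suppose Priya is a knave.
Then no assignment of the remaining roles makes every statement match its speaker's type — contradiction.
So Priya is a knight.
With that fixed, Viktor's statement is true, so Viktor is a knight.
With that fixed, Fatima's statement is false, so Fatima is a knave.
With that fixed, Lena's statement is false, so Lena is a knave.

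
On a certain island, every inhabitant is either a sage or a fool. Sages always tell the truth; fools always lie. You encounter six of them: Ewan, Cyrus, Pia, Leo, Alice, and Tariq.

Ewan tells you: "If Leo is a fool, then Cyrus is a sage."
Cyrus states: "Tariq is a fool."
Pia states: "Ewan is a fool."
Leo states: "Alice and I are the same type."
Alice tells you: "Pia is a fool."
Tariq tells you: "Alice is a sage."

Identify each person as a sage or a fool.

Ewan: sage, Cyrus: fool, Pia: fool, Leo: sage, Alice: sage, Tariq: sage

Consider Ewan. Suppose Ewan is a fool.
Then no assignment of the remaining roles makes every statement match its speaker's type — contradiction.
So Ewan is a sage.
With that fixed, Pia's statement is false, so Pia is a fool.
With that fixed, Alice's statement is true, so Alice is a sage.
With that fixed, Tariq's statement is true, so Tariq is a sage.
With that fixed, Cyrus's statement is false, so Cyrus is a fool.
Consider Leo. Suppose Leo is a fool.
Then Ewan's statement comes out false, contradicting Ewan being a sage.
So Leo is a sage.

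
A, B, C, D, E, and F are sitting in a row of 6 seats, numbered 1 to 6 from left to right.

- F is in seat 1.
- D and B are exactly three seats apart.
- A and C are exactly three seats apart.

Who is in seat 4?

E

With clue 1, F is ruled out for seat 4.
With clues 1–2, B and D are ruled out for seat 4.
With clues 1–3, A and C are ruled out for seat 4.
So seat 4 is E.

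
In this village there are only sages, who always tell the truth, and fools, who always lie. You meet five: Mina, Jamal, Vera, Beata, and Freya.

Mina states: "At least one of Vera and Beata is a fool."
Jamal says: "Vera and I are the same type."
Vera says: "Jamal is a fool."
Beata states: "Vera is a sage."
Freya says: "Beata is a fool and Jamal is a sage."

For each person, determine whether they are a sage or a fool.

Mina: fool, Jamal: fool, Vera: sage, Beata: sage, Freya: fool

Consider Mina. Suppose Mina is a sage.
Then no assignment of the remaining roles makes every statement match its speaker's type — contradiction.
So Mina is a fool.
Consider Jamal. Suppose Jamal is a sage.
Then no assignment of the remaining roles makes every statement match its speaker's type — contradiction.
So Jamal is a fool.
With that fixed, Vera's statement is true, so Vera is a sage.
With that fixed, Beata's statement is true, so Beata is a sage.
With that fixed, Freya's statement is false, so Freya is a fool.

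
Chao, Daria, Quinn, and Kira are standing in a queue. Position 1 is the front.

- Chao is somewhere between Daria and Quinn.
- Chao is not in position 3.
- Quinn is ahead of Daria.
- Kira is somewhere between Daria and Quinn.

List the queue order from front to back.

From clue 1: Chao is in {2,3}.
From clues 1–2: Chao → position 2.
From clues 1–3: Quinn → position 1.
From clues 1–4: Kira → position 3, Daria → position 4.

Quinn, Chao, Kira, Daria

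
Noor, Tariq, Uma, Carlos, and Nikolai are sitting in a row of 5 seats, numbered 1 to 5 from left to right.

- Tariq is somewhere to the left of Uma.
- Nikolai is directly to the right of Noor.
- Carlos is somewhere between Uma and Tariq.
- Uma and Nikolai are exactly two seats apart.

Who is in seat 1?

With clue 1, Uma is ruled out for seat 1.
With clues 1–2, Nikolai is ruled out for seat 1.
With clues 1–3, Carlos is ruled out for seat 1.
With clues 1–4, Noor is ruled out for seat 1.
So seat 1 is Tariq.

Tariq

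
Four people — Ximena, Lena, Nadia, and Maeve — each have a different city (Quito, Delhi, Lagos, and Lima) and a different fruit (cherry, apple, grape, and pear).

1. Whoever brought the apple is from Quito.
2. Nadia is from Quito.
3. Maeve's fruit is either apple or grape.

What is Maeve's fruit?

With clues 1–2, apple is impossible for Maeve's fruit.
With clues 1–3, cherry and pear are impossible for Maeve's fruit.
That leaves grape.

grape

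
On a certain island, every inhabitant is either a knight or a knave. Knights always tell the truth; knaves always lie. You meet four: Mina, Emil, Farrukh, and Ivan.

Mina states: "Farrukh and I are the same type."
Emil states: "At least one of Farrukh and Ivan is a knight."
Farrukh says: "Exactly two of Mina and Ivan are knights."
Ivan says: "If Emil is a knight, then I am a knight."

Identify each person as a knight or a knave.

Consider Mina. Suppose Mina is a knave.
Then no assignment of the remaining roles makes every statement match its speaker's type — contradiction.
So Mina is a knight.
Consider Emil. Suppose Emil is a knave.
Then no assignment of the remaining roles makes every statement match its speaker's type — contradiction.
So Emil is a knight.
Consider Farrukh. Suppose Farrukh is a knave.
Then Mina's statement comes out false, contradicting Mina being a knight.
So Farrukh is a knight.
Consider Ivan. Suppose Ivan is a knave.
Then Farrukh's statement comes out false, contradicting Farrukh being a knight.
So Ivan is a knight.

Mina: knight, Emil: knight, Farrukh: knight, Ivan: knight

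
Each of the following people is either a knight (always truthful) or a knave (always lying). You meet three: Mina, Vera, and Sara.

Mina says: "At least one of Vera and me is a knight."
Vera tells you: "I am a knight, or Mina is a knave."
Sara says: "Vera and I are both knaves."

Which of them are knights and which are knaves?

Mina: knight, Vera: knight, Sara: knave

Consider Mina. Suppose Mina is a knave.
Then no assignment of the remaining roles makes every statement match its speaker's type — contradiction.
So Mina is a knight.
Consider Vera. Suppose Vera is a knave.
Then whichever role Sara has, Sara's statement has the wrong truth value — contradiction.
So Vera is a knight.
With that fixed, Sara's statement is false, so Sara is a knave.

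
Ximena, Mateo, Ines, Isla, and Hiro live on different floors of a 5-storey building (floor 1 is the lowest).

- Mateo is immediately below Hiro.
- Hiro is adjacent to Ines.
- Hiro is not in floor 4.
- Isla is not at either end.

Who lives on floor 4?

With clues 1–2, Mateo is ruled out for floor 4.
With clues 1–3, Hiro is ruled out for floor 4.
With clues 1–4, Ines and Ximena are ruled out for floor 4.
So floor 4 is Isla.

Isla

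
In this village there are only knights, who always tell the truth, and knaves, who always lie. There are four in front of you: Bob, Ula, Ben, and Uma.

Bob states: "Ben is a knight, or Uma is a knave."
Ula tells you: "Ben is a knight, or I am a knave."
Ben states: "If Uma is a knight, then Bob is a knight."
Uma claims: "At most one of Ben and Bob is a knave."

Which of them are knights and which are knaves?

Bob: knight, Ula: knight, Ben: knight, Uma: knight

Consider Bob. Suppose Bob is a knave.
Then no assignment of the remaining roles makes every statement match its speaker's type — contradiction.
So Bob is a knight.
With that fixed, Ben's statement is true, so Ben is a knight.
With that fixed, Uma's statement is true, so Uma is a knight.
With that fixed, Ula's statement is true, so Ula is a knight.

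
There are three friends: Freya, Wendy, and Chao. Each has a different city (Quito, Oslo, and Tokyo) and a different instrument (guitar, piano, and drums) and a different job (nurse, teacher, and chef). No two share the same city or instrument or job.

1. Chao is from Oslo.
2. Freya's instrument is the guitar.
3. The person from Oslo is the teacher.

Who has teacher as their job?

With clues 1–3, Freya and Wendy are impossible for the one with job teacher.
That leaves Chao.

Chao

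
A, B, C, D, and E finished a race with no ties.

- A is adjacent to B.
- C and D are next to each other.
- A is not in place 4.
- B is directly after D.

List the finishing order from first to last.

From clues 1–2: E is in {1,3,5}.
From clues 1–4: E → place 1, C → place 2, D → place 3, B → place 4, A → place 5.

E, C, D, B, A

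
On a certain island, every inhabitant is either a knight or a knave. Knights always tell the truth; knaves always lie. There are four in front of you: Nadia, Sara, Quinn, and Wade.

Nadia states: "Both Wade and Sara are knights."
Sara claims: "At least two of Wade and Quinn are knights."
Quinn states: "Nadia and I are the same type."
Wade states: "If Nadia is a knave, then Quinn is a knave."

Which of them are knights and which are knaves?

Consider Nadia. Suppose Nadia is a knave.
Then whichever role Quinn has, Quinn's statement has the wrong truth value — contradiction.
So Nadia is a knight.
With that fixed, Wade's statement is true, so Wade is a knight.
Consider Sara. Suppose Sara is a knave.
Then Nadia's statement comes out false, contradicting Nadia being a knight.
So Sara is a knight.
Consider Quinn. Suppose Quinn is a knave.
Then Sara's statement comes out false, contradicting Sara being a knight.
So Quinn is a knight.

Nadia: knight, Sara: knight, Quinn: knight, Wade: knight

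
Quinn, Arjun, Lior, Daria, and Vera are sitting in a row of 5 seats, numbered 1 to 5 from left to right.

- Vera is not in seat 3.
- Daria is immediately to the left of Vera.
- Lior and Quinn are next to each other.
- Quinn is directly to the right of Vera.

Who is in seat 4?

Lior

With clues 1–3, Arjun is ruled out for seat 4.
With clues 1–4, Daria, Quinn, and Vera are ruled out for seat 4.
So seat 4 is Lior.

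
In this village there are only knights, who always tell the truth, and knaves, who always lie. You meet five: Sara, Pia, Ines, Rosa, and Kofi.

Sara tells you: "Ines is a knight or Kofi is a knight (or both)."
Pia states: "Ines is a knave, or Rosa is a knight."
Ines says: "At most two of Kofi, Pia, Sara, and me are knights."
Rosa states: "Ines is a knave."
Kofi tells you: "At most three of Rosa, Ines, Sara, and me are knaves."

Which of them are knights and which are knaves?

Sara: knight, Pia: knight, Ines: knave, Rosa: knight, Kofi: knight

Consider Sara. Suppose Sara is a knave.
Then no assignment of the remaining roles makes every statement match its speaker's type — contradiction.
So Sara is a knight.
With that fixed, Kofi's statement is true, so Kofi is a knight.
Consider Pia. Suppose Pia is a knave.
Then whichever role Ines has, Ines's statement has the wrong truth value — contradiction.
So Pia is a knight.
With that fixed, Ines's statement is false, so Ines is a knave.
With that fixed, Rosa's statement is true, so Rosa is a knight.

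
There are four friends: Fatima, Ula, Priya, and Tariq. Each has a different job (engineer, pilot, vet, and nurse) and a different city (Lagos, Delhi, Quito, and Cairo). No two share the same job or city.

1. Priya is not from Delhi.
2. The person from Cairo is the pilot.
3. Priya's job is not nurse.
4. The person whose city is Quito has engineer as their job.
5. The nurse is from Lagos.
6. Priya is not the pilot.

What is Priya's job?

engineer

With clues 1–3, nurse is impossible for Priya's job.
With clues 1–5, vet is impossible for Priya's job.
With clues 1–6, pilot is impossible for Priya's job.
That leaves engineer.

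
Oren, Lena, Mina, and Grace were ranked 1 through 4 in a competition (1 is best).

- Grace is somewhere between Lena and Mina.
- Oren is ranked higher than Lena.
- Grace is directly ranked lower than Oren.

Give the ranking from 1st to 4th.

Mina, Oren, Grace, Lena

From clue 1: Grace is in {2,3}.
From clues 1–2: Lena is in {2,4}.
From clues 1–3: Mina → rank 1, Oren → rank 2, Grace → rank 3, Lena → rank 4.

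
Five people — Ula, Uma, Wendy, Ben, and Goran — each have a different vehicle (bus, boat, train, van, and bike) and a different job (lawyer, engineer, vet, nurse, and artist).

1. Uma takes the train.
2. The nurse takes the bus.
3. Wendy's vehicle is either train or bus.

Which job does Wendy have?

With clues 1–3, artist, engineer, lawyer, and vet are impossible for Wendy's job.
That leaves nurse.

nurse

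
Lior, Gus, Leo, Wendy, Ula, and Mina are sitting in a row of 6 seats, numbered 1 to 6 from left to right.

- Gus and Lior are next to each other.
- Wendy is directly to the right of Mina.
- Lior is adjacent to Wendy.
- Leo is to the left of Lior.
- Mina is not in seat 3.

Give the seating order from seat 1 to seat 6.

Leo, Mina, Wendy, Lior, Gus, Ula

From clues 1–2: Wendy is in {2,3,4,5,6}.
From clues 1–3: Lior is in {3,4,5}.
From clues 1–4: Lior is in {4,5}.
From clues 1–5: Leo → seat 1, Mina → seat 2, Wendy → seat 3, Lior → seat 4, Gus → seat 5, Ula → seat 6.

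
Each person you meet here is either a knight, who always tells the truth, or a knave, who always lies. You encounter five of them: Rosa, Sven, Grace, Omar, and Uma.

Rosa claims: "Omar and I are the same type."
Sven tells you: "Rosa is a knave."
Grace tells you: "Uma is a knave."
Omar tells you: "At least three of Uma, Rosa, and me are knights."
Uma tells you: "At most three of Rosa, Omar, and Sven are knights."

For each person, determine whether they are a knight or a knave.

Regardless of anyone's role, Uma's statement is true, so Uma is a knight.
With that fixed, Grace's statement is false, so Grace is a knave.
Consider Rosa. Suppose Rosa is a knave.
Then no assignment of the remaining roles makes every statement match its speaker's type — contradiction.
So Rosa is a knight.
With that fixed, Sven's statement is false, so Sven is a knave.
Consider Omar. Suppose Omar is a knave.
Then Rosa's statement comes out false, contradicting Rosa being a knight.
So Omar is a knight.

Rosa: knight, Sven: knave, Grace: knave, Omar: knight, Uma: knight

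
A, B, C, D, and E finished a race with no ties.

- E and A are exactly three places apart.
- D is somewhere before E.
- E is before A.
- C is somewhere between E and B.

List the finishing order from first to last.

From clue 1: A is in {1,2,4,5}.
From clues 1–2: A is in {1,2,5}.
From clues 1–3: D → place 1, E → place 2, A → place 5.
From clues 1–4: C → place 3, B → place 4.

D, E, C, B, A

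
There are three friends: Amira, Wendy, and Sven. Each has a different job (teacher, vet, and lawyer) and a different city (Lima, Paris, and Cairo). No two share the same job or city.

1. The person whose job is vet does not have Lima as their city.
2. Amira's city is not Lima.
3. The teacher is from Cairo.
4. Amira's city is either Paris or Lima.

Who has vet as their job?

With clues 1–4, Sven and Wendy are impossible for the one with job vet.
That leaves Amira.

Amira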